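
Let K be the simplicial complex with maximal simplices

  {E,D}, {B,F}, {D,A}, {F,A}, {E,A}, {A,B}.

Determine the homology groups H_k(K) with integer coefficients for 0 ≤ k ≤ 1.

H_0 ≅ Z,  H_1 ≅ Z^2.

Take the total order A < B < D < E < F on the vertex set. Then K (dimension 1) consists of the simplices:

  0-simplices (5): A, B, D, E, F
  1-simplices (6): AB, AD, AE, AF, BF, DE

Hence C_0 ≅ Z^5, C_1 ≅ Z^6.

The boundary map ∂_1: C_1 → C_0 is given by ∂[p,q] = [q] − [p]. For instance
  ∂AD = D − A.
This gives a 5×6 integer matrix of rank 4; reducing to Smith normal form yields diagonal entries (1,1,1,1).

Reading off H_k = ker ∂_k / im ∂_{k+1}:

  H_0: rank C_0 − rank ∂_1 = 5 − 4 = 1, and the invariant factors of ∂_1 are all 1, so H_0 = Z.
  H_1: rank ker ∂_1 − rank ∂_2 = (6 − 4) − 0 = 2, and there is no ∂_2, so H_1 = Z^2.

(K is a triangulation of a wedge of 2 circles.)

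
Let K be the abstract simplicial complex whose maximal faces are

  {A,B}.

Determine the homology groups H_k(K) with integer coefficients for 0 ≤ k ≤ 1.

H_0 = Z,  H_1 = 0.

Order the vertices as A < B. Listing each simplex with vertices in this order, K has dimension 1 with simplices:

  0-simplices (2): A, B
  1-simplices (1): AB

so the chain groups are C_0 ≅ Z^2, C_1 ≅ Z^1.

Boundary ∂_1: C_1 → C_0 is given by ∂[p,q] = [q] − [p].
The resulting 2×1 matrix has rank 1, and its Smith normal form has invariant factors (1).

Computing H_k = (kernel of ∂_k) / (image of ∂_{k+1}):

  H_0: rank C_0 − rank ∂_1 = 2 − 1 = 1, and the invariant factors of ∂_1 are all 1, so H_0 = Z.
  H_1: rank ker ∂_1 − rank ∂_2 = (1 − 1) − 0 = 0, and there is no ∂_2, so H_1 = 0.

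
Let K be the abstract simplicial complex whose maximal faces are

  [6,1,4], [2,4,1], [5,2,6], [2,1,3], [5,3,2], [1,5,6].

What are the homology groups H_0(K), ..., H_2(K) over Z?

H_0 = Z,  H_1 = Z,  H_2 = 0.

We work with the vertex ordering 1 < 2 < 3 < 4 < 5 < 6. The simplices of K, each written with vertices in increasing order, are:

  0-simplices (6): [1], [2], [3], [4], [5], [6]
  1-simplices (12): [1,2], [1,3], [1,4], [1,5], [1,6], [2,3], [2,4], [2,5], [2,6], [3,5], [4,6], [5,6]
  2-simplices (6): [1,2,3], [1,2,4], [1,4,6], [1,5,6], [2,3,5], [2,5,6]

Hence C_0 ≅ Z^6, C_1 ≅ Z^12, C_2 ≅ Z^6.

The boundary map ∂_1: C_1 → C_0 is given by ∂[p,q] = [q] − [p]. For instance
  ∂[2,5] = [5] − [2].
This gives a 6×12 integer matrix of rank 5; reducing to Smith normal form yields diagonal entries (1,1,1,1,1).

The boundary map ∂_2: C_2 → C_1 sends each 2-simplex [p,q,r] to [q,r] − [p,r] + [p,q]. For instance
  ∂[1,5,6] = [5,6] − [1,6] + [1,5],
  ∂[2,5,6] = [5,6] − [2,6] + [2,5].
This gives a 12×6 integer matrix of rank 6; reducing to Smith normal form yields diagonal entries (1,1,1,1,1,1).

Computing H_k = (kernel of ∂_k) / (image of ∂_{k+1}):

  H_0: rank C_0 − rank ∂_1 = 6 − 5 = 1, and the invariant factors of ∂_1 are all 1, so H_0 = Z.
  H_1: rank ker ∂_1 − rank ∂_2 = (12 − 5) − 6 = 1, and the invariant factors of ∂_2 are all 1, so H_1 = Z.
  H_2: rank ker ∂_2 − rank ∂_3 = (6 − 6) − 0 = 0, and there is no ∂_3, so H_2 = 0.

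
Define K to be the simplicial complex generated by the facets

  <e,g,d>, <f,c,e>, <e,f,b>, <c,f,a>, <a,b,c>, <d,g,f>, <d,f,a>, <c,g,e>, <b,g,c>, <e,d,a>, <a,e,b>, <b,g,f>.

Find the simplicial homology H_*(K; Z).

H_0 ≅ Z,  H_1 ≅ Z/2,  H_2 = 0.

Take the total order a < b < c < d < e < f < g on the vertex set. Then K (dimension 2) consists of the simplices:

  0-simplices (7): a, b, c, d, e, f, g
  1-simplices (18): ab, ac, ad, ae, af, bc, be, bf, bg, ce, cf, cg, de, df, dg, ef, eg, fg
  2-simplices (12): abc, abe, acf, ade, adf, bcg, bef, bfg, cef, ceg, deg, dfg

Hence C_0 ≅ Z^7, C_1 ≅ Z^18, C_2 ≅ Z^12.

The boundary map ∂_1: C_1 → C_0 sends each edge [p,q] (with p < q) to q − p.
This gives a 7×18 integer matrix of rank 6; reducing to Smith normal form yields diagonal entries (1,1,1,1,1,1).

Boundary ∂_2: C_2 → C_1 maps a triangle to the signed sum of its edges. For instance
  ∂bcg = cg − bg + bc,
  ∂ceg = eg − cg + ce.
The 18×12 boundary matrix has rank 12 and Smith normal form diag(1,1,1,1,1,1,1,1,1,1,1,2).

Reading off H_k = ker ∂_k / im ∂_{k+1}:

  H_0: rank C_0 − rank ∂_1 = 7 − 6 = 1, and the invariant factors of ∂_1 are all 1, so H_0 ≅ Z.
  H_1: rank ker ∂_1 − rank ∂_2 = (18 − 6) − 12 = 0, and ∂_2 has invariant factor 2 > 1, so H_1 ≅ Z/2.
  H_2: rank ker ∂_2 − rank ∂_3 = (12 − 12) − 0 = 0, and there is no ∂_3, so H_2 ≅ 0.

(K is a triangulation of the real projective plane RP^2.)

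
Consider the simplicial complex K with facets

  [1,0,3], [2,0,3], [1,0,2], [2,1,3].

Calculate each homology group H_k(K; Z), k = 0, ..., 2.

Take the total order 0 < 1 < 2 < 3 on the vertex set. Then K (dimension 2) consists of the simplices:

  0-simplices (4): [0], [1], [2], [3]
  1-simplices (6): [0,1], [0,2], [0,3], [1,2], [1,3], [2,3]
  2-simplices (4): [0,1,2], [0,1,3], [0,2,3], [1,2,3]

so the chain groups are C_0 ≅ Z^4, C_1 ≅ Z^6, C_2 ≅ Z^4.

Boundary ∂_1: C_1 → C_0 maps an edge to its endpoints' difference, ∂[p,q] = q − p.
The 4×6 boundary matrix has rank 3 and Smith normal form diag(1,1,1).

∂_2: C_2 → C_1 acts by ∂[p,q,r] = [q,r] − [p,r] + [p,q]. For instance
  ∂[1,2,3] = [2,3] − [1,3] + [1,2],
  ∂[0,2,3] = [2,3] − [0,3] + [0,2].
The 6×4 boundary matrix has rank 3 and Smith normal form diag(1,1,1).

Reading off H_k = ker ∂_k / im ∂_{k+1}:

  H_0: rank C_0 − rank ∂_1 = 4 − 3 = 1, and the invariant factors of ∂_1 are all 1, so H_0 = Z.
  H_1: rank ker ∂_1 − rank ∂_2 = (6 − 3) − 3 = 0, and the invariant factors of ∂_2 are all 1, so H_1 = 0.
  H_2: rank ker ∂_2 − rank ∂_3 = (4 − 3) − 0 = 1, and there is no ∂_3, so H_2 = Z.

As a check, the Euler characteristic is 4 − 6 + 4 = 2, which agrees with 1 − 0 + 1 = 2.

H_0 ≅ Z,  H_1 = 0,  H_2 ≅ Z.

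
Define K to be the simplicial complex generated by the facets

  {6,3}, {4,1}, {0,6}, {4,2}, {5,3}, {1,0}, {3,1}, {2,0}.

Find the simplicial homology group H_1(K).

H_1 ≅ Z^2.

We work with the vertex ordering 0 < 1 < 2 < 3 < 4 < 5 < 6. The simplices of K, each written with vertices in increasing order, are:

  0-simplices (7): [0], [1], [2], [3], [4], [5], [6]
  1-simplices (8): [0,1], [0,2], [0,6], [1,3], [1,4], [2,4], [3,5], [3,6]

so the chain groups are C_0 ≅ Z^7, C_1 ≅ Z^8.

The boundary map ∂_1: C_1 → C_0 is given by ∂[p,q] = [q] − [p]. For instance
  ∂[1,4] = [4] − [1].
As a 7×8 matrix over Z this has rank 6, with invariant factors (1,1,1,1,1,1).

Computing H_k = (kernel of ∂_k) / (image of ∂_{k+1}):

  H_1: rank ker ∂_1 − rank ∂_2 = (8 − 6) − 0 = 2, and there is no ∂_2, so H_1 ≅ Z^2.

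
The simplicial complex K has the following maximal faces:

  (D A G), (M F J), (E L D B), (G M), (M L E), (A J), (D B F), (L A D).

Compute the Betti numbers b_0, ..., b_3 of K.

Fix the vertex order A < B < D < E < F < G < J < L < M and write every simplex with vertices in increasing order. Then dim K = 3 and the simplices of K are:

  0-simplices (9): A, B, D, E, F, G, J, L, M
  1-simplices (19): AD, AG, AJ, AL, BD, BE, BF, BL, DE, DF, DG, DL, EL, EM, FJ, FM, GM, JM, LM
  2-simplices (9): ADG, ADL, BDE, BDF, BDL, BEL, DEL, ELM, FJM
  3-simplices (1): BDEL

Hence C_0 ≅ Z^9, C_1 ≅ Z^19, C_2 ≅ Z^9, C_3 ≅ Z^1.

The boundary map ∂_1: C_1 → C_0 sends each edge [p,q] (with p < q) to q − p. For instance
  ∂AG = G − A.
As a 9×19 matrix over Z this has rank 8, with invariant factors (1,1,1,1,1,1,1,1).

∂_2: C_2 → C_1 sends each 2-simplex [p,q,r] to [q,r] − [p,r] + [p,q]. For instance
  ∂BDE = DE − BE + BD,
  ∂BDF = DF − BF + BD.
The resulting 19×9 matrix has rank 8, and its Smith normal form has invariant factors (1,1,1,1,1,1,1,1).

Boundary ∂_3: C_3 → C_2 sends each 3-simplex σ to the alternating sum Σ_i (−1)^i (σ with its i-th vertex removed). For instance
  ∂BDEL = DEL − BEL + BDL − BDE.
This gives a 9×1 integer matrix of rank 1; reducing to Smith normal form yields diagonal entries (1).

From H_k ≅ ker(∂_k) / im(∂_{k+1}) we obtain:

  H_0: rank C_0 − rank ∂_1 = 9 − 8 = 1, and the invariant factors of ∂_1 are all 1, so H_0 ≅ Z.
  H_1: rank ker ∂_1 − rank ∂_2 = (19 − 8) − 8 = 3, and the invariant factors of ∂_2 are all 1, so H_1 ≅ Z^3.
  H_2: rank ker ∂_2 − rank ∂_3 = (9 − 8) − 1 = 0, and the invariant factors of ∂_3 are all 1, so H_2 ≅ 0.
  H_3: rank ker ∂_3 − rank ∂_4 = (1 − 1) − 0 = 0, and there is no ∂_4, so H_3 ≅ 0.

Hence the Betti numbers are b_0 = 1, b_1 = 3, b_2 = 0, b_3 = 0.

b_0 = 1, b_1 = 3, b_2 = 0, b_3 = 0.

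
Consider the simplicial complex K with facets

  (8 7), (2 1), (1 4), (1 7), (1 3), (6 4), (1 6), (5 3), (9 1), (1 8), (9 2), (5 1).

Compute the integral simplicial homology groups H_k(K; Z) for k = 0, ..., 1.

Order the vertices as 1 < 2 < 3 < 4 < 5 < 6 < 7 < 8 < 9. Listing each simplex with vertices in this order, K has dimension 1 with simplices:

  0-simplices (9): [1], [2], [3], [4], [5], [6], [7], [8], [9]
  1-simplices (12): [1,2], [1,3], [1,4], [1,5], [1,6], [1,7], [1,8], [1,9], [2,9], [3,5], [4,6], [7,8]

Hence C_0 ≅ Z^9, C_1 ≅ Z^12.

∂_1: C_1 → C_0 sends each edge [p,q] (with p < q) to q − p.
The 9×12 boundary matrix has rank 8 and Smith normal form diag(1,1,1,1,1,1,1,1).

From H_k ≅ ker(∂_k) / im(∂_{k+1}) we obtain:

  H_0: rank C_0 − rank ∂_1 = 9 − 8 = 1, and the invariant factors of ∂_1 are all 1, so H_0 = Z.
  H_1: rank ker ∂_1 − rank ∂_2 = (12 − 8) − 0 = 4, and there is no ∂_2, so H_1 = Z^4.

H_0 = Z,  H_1 = Z^4.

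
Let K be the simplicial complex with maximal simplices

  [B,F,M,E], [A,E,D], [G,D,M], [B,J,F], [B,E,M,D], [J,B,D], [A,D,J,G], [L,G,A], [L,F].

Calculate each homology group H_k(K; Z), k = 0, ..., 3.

Order the vertices as A < B < D < E < F < G < J < L < M. Listing each simplex with vertices in this order, K has dimension 3 with simplices:

  0-simplices (9): A, B, D, E, F, G, J, L, M
  1-simplices (22): AD, AE, AG, AJ, AL, BD, BE, BF, BJ, BM, DE, DG, DJ, DM, EF, EM, FJ, FL, FM, GJ, GL, GM
  2-simplices (16): ADE, ADG, ADJ, AGJ, AGL, BDE, BDJ, BDM, BEF, BEM, BFJ, BFM, DEM, DGJ, DGM, EFM
  3-simplices (3): ADGJ, BDEM, BEFM

giving chain groups C_0 ≅ Z^9, C_1 ≅ Z^22, C_2 ≅ Z^16, C_3 ≅ Z^3.

The boundary map ∂_1: C_1 → C_0 sends each edge [p,q] (with p < q) to q − p.
This gives a 9×22 integer matrix of rank 8; reducing to Smith normal form yields diagonal entries (1,1,1,1,1,1,1,1).

∂_2: C_2 → C_1 maps a triangle to the signed sum of its edges. For instance
  ∂ADE = DE − AE + AD,
  ∂BDM = DM − BM + BD.
As a 22×16 matrix over Z this has rank 13, with invariant factors (1,1,1,1,1,1,1,1,1,1,1,1,1).

The boundary map ∂_3: C_3 → C_2 sends each 3-simplex σ to the alternating sum Σ_i (−1)^i (σ with its i-th vertex removed). For instance
  ∂ADGJ = DGJ − AGJ + ADJ − ADG,
  ∂BEFM = EFM − BFM + BEM − BEF.
As a 16×3 matrix over Z this has rank 3, with invariant factors (1,1,1).

Computing H_k = (kernel of ∂_k) / (image of ∂_{k+1}):

  H_0: rank C_0 − rank ∂_1 = 9 − 8 = 1, and the invariant factors of ∂_1 are all 1, so H_0 = Z.
  H_1: rank ker ∂_1 − rank ∂_2 = (22 − 8) − 13 = 1, and the invariant factors of ∂_2 are all 1, so H_1 = Z.
  H_2: rank ker ∂_2 − rank ∂_3 = (16 − 13) − 3 = 0, and the invariant factors of ∂_3 are all 1, so H_2 = 0.
  H_3: rank ker ∂_3 − rank ∂_4 = (3 − 3) − 0 = 0, and there is no ∂_4, so H_3 = 0.

As a check, the Euler characteristic is 9 − 22 + 16 − 3 = 0, which agrees with 1 − 1 + 0 − 0 = 0.

H_0 ≅ Z,  H_1 ≅ Z,  H_2 = 0,  H_3 = 0.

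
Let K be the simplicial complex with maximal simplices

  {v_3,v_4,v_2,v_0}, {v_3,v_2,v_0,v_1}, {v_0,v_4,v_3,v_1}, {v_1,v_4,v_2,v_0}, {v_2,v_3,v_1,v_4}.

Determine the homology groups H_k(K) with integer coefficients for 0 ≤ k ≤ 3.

H_0 ≅ Z,  H_1 = 0,  H_2 = 0,  H_3 ≅ Z.

Order the vertices as v_0 < v_1 < v_2 < v_3 < v_4. Listing each simplex with vertices in this order, K has dimension 3 with simplices:

  0-simplices (5): [v_0], [v_1], [v_2], [v_3], [v_4]
  1-simplices (10): [v_0,v_1], [v_0,v_2], [v_0,v_3], [v_0,v_4], [v_1,v_2], [v_1,v_3], [v_1,v_4], [v_2,v_3], [v_2,v_4], [v_3,v_4]
  2-simplices (10): [v_0,v_1,v_2], [v_0,v_1,v_3], [v_0,v_1,v_4], [v_0,v_2,v_3], [v_0,v_2,v_4], [v_0,v_3,v_4], [v_1,v_2,v_3], [v_1,v_2,v_4], [v_1,v_3,v_4], [v_2,v_3,v_4]
  3-simplices (5): [v_0,v_1,v_2,v_3], [v_0,v_1,v_2,v_4], [v_0,v_1,v_3,v_4], [v_0,v_2,v_3,v_4], [v_1,v_2,v_3,v_4]

giving chain groups C_0 ≅ Z^5, C_1 ≅ Z^10, C_2 ≅ Z^10, C_3 ≅ Z^5.

∂_1: C_1 → C_0 is given by ∂[p,q] = [q] − [p].
This gives a 5×10 integer matrix of rank 4; reducing to Smith normal form yields diagonal entries (1,1,1,1).

The boundary map ∂_2: C_2 → C_1 maps a triangle to the signed sum of its edges. For instance
  ∂[v_1,v_3,v_4] = [v_3,v_4] − [v_1,v_4] + [v_1,v_3],
  ∂[v_0,v_1,v_3] = [v_1,v_3] − [v_0,v_3] + [v_0,v_1].
The resulting 10×10 matrix has rank 6, and its Smith normal form has invariant factors (1,1,1,1,1,1).

Boundary ∂_3: C_3 → C_2 sends each 3-simplex σ to the alternating sum Σ_i (−1)^i (σ with its i-th vertex removed). For instance
  ∂[v_0,v_2,v_3,v_4] = [v_2,v_3,v_4] − [v_0,v_3,v_4] + [v_0,v_2,v_4] − [v_0,v_2,v_3],
  ∂[v_1,v_2,v_3,v_4] = [v_2,v_3,v_4] − [v_1,v_3,v_4] + [v_1,v_2,v_4] − [v_1,v_2,v_3].
The resulting 10×5 matrix has rank 4, and its Smith normal form has invariant factors (1,1,1,1).

Now H_k = ker ∂_k / im ∂_{k+1}, so:

  H_0: rank C_0 − rank ∂_1 = 5 − 4 = 1, and the invariant factors of ∂_1 are all 1, so H_0 = Z.
  H_1: rank ker ∂_1 − rank ∂_2 = (10 − 4) − 6 = 0, and the invariant factors of ∂_2 are all 1, so H_1 = 0.
  H_2: rank ker ∂_2 − rank ∂_3 = (10 − 6) − 4 = 0, and the invariant factors of ∂_3 are all 1, so H_2 = 0.
  H_3: rank ker ∂_3 − rank ∂_4 = (5 − 4) − 0 = 1, and there is no ∂_4, so H_3 = Z.

As a check, the Euler characteristic is 5 − 10 + 10 − 5 = 0, which agrees with 1 − 0 + 0 − 1 = 0.
(K is a triangulation of the 3-sphere S^3.)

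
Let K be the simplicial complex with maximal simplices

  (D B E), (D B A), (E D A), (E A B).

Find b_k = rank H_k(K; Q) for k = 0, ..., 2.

b_0 = 1, b_1 = 0, b_2 = 1.

We work with the vertex ordering A < B < D < E. The simplices of K, each written with vertices in increasing order, are:

  0-simplices (4): A, B, D, E
  1-simplices (6): AB, AD, AE, BD, BE, DE
  2-simplices (4): ABD, ABE, ADE, BDE

so the chain groups are C_0 ≅ Z^4, C_1 ≅ Z^6, C_2 ≅ Z^4.

∂_1: C_1 → C_0 maps an edge to its endpoints' difference, ∂[p,q] = q − p. For instance
  ∂BD = D − B.
The resulting 4×6 matrix has rank 3, and its Smith normal form has invariant factors (1,1,1).

Boundary ∂_2: C_2 → C_1 acts by ∂[p,q,r] = [q,r] − [p,r] + [p,q]. For instance
  ∂BDE = DE − BE + BD,
  ∂ADE = DE − AE + AD.
The 6×4 boundary matrix has rank 3 and Smith normal form diag(1,1,1).

From H_k ≅ ker(∂_k) / im(∂_{k+1}) we obtain:

  H_0: rank C_0 − rank ∂_1 = 4 − 3 = 1, and the invariant factors of ∂_1 are all 1, so H_0 = Z.
  H_1: rank ker ∂_1 − rank ∂_2 = (6 − 3) − 3 = 0, and the invariant factors of ∂_2 are all 1, so H_1 = 0.
  H_2: rank ker ∂_2 − rank ∂_3 = (4 − 3) − 0 = 1, and there is no ∂_3, so H_2 = Z.

As a check, the Euler characteristic is 4 − 6 + 4 = 2, which agrees with 1 − 0 + 1 = 2.

Hence the Betti numbers are b_0 = 1, b_1 = 0, b_2 = 1.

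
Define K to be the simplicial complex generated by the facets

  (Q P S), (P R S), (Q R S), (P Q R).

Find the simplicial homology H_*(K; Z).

Fix the vertex order P < Q < R < S and write every simplex with vertices in increasing order. Then dim K = 2 and the simplices of K are:

  0-simplices (4): P, Q, R, S
  1-simplices (6): PQ, PR, PS, QR, QS, RS
  2-simplices (4): PQR, PQS, PRS, QRS

Hence C_0 ≅ Z^4, C_1 ≅ Z^6, C_2 ≅ Z^4.

The boundary map ∂_1: C_1 → C_0 maps an edge to its endpoints' difference, ∂[p,q] = q − p.
As a 4×6 matrix over Z this has rank 3, with invariant factors (1,1,1).

Boundary ∂_2: C_2 → C_1 maps a triangle to the signed sum of its edges. For instance
  ∂PRS = RS − PS + PR,
  ∂PQS = QS − PS + PQ.
The 6×4 boundary matrix has rank 3 and Smith normal form diag(1,1,1).

Now H_k = ker ∂_k / im ∂_{k+1}, so:

  H_0: rank C_0 − rank ∂_1 = 4 − 3 = 1, and the invariant factors of ∂_1 are all 1, so H_0 ≅ Z.
  H_1: rank ker ∂_1 − rank ∂_2 = (6 − 3) − 3 = 0, and the invariant factors of ∂_2 are all 1, so H_1 ≅ 0.
  H_2: rank ker ∂_2 − rank ∂_3 = (4 − 3) − 0 = 1, and there is no ∂_3, so H_2 ≅ Z.

H_0 = Z,  H_1 = 0,  H_2 = Z.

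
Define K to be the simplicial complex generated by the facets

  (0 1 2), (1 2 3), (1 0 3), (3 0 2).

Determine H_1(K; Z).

K has 4 vertices, 6 edges, 4 triangles.
rank ∂_1 = 3, rank ∂_2 = 3 ⇒ b_1 = 6 − 3 − 3 = 0; all invariant factors of ∂_2 are 1 so no torsion. So H_1 ≅ 0.

H_1 ≅ 0.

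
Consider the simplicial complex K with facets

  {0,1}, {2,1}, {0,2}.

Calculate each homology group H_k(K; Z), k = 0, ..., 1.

H_0 ≅ Z,  H_1 ≅ Z.

K has 3 vertices, 3 edges.
rank ∂_0 = 0, rank ∂_1 = 2 ⇒ b_0 = 3 − 0 − 2 = 1; all invariant factors of ∂_1 are 1 so no torsion. So H_0 = Z.
rank ∂_1 = 2, rank ∂_2 = 0 ⇒ b_1 = 3 − 2 − 0 = 1. So H_1 = Z.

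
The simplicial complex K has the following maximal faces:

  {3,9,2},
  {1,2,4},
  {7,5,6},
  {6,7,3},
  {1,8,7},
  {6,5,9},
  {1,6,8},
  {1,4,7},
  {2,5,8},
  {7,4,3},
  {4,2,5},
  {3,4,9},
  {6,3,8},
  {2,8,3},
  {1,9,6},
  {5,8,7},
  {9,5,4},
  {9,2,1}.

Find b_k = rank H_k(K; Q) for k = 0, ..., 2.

Order the vertices as 1 < 2 < 3 < 4 < 5 < 6 < 7 < 8 < 9. Listing each simplex with vertices in this order, K has dimension 2 with simplices:

  0-simplices (9): [1], [2], [3], [4], [5], [6], [7], [8], [9]
  1-simplices (27): (27 of them)
  2-simplices (18): [1,2,4], [1,2,9], [1,4,7], [1,6,8], [1,6,9], [1,7,8], [2,3,8], [2,3,9], [2,4,5], [2,5,8], [3,4,7], [3,4,9], [3,6,7], [3,6,8], [4,5,9], [5,6,7], [5,6,9], [5,7,8]

giving chain groups C_0 ≅ Z^9, C_1 ≅ Z^27, C_2 ≅ Z^18.

The boundary map ∂_1: C_1 → C_0 maps an edge to its endpoints' difference, ∂[p,q] = q − p. For instance
  ∂[5,6] = [6] − [5].
The 9×27 boundary matrix has rank 8 and Smith normal form diag(1,1,1,1,1,1,1,1).

Boundary ∂_2: C_2 → C_1 sends each 2-simplex [p,q,r] to [q,r] − [p,r] + [p,q]. For instance
  ∂[3,6,7] = [6,7] − [3,7] + [3,6],
  ∂[2,3,9] = [3,9] − [2,9] + [2,3].
The resulting 27×18 matrix has rank 18, and its Smith normal form has invariant factors (1,1,1,1,1,1,1,1,1,1,1,1,1,1,1,1,1,2).

Reading off H_k = ker ∂_k / im ∂_{k+1}:

  H_0: rank C_0 − rank ∂_1 = 9 − 8 = 1, and the invariant factors of ∂_1 are all 1, so H_0 = Z.
  H_1: rank ker ∂_1 − rank ∂_2 = (27 − 8) − 18 = 1, and ∂_2 has invariant factor 2 > 1, so H_1 = Z ⊕ Z/2.
  H_2: rank ker ∂_2 − rank ∂_3 = (18 − 18) − 0 = 0, and there is no ∂_3, so H_2 = 0.

Hence the Betti numbers are b_0 = 1, b_1 = 1, b_2 = 0.

b_0 = 1, b_1 = 1, b_2 = 0.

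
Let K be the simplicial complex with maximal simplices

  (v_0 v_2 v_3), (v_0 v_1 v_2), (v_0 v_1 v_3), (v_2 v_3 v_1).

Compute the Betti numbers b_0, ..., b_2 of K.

Order the vertices as v_0 < v_1 < v_2 < v_3. Listing each simplex with vertices in this order, K has dimension 2 with simplices:

  0-simplices (4): [v_0], [v_1], [v_2], [v_3]
  1-simplices (6): [v_0,v_1], [v_0,v_2], [v_0,v_3], [v_1,v_2], [v_1,v_3], [v_2,v_3]
  2-simplices (4): [v_0,v_1,v_2], [v_0,v_1,v_3], [v_0,v_2,v_3], [v_1,v_2,v_3]

Hence C_0 ≅ Z^4, C_1 ≅ Z^6, C_2 ≅ Z^4.

∂_1: C_1 → C_0 sends each edge [p,q] (with p < q) to q − p.
This gives a 4×6 integer matrix of rank 3; reducing to Smith normal form yields diagonal entries (1,1,1).

∂_2: C_2 → C_1 maps a triangle to the signed sum of its edges. For instance
  ∂[v_0,v_1,v_3] = [v_1,v_3] − [v_0,v_3] + [v_0,v_1],
  ∂[v_1,v_2,v_3] = [v_2,v_3] − [v_1,v_3] + [v_1,v_2].
The 6×4 boundary matrix has rank 3 and Smith normal form diag(1,1,1).

Reading off H_k = ker ∂_k / im ∂_{k+1}:

  H_0: rank C_0 − rank ∂_1 = 4 − 3 = 1, and the invariant factors of ∂_1 are all 1, so H_0 ≅ Z.
  H_1: rank ker ∂_1 − rank ∂_2 = (6 − 3) − 3 = 0, and the invariant factors of ∂_2 are all 1, so H_1 ≅ 0.
  H_2: rank ker ∂_2 − rank ∂_3 = (4 − 3) − 0 = 1, and there is no ∂_3, so H_2 ≅ Z.

As a check, the Euler characteristic is 4 − 6 + 4 = 2, which agrees with 1 − 0 + 1 = 2.
(K is a triangulation of the 2-sphere S^2.)

Hence the Betti numbers are b_0 = 1, b_1 = 0, b_2 = 1.

b_0 = 1, b_1 = 0, b_2 = 1.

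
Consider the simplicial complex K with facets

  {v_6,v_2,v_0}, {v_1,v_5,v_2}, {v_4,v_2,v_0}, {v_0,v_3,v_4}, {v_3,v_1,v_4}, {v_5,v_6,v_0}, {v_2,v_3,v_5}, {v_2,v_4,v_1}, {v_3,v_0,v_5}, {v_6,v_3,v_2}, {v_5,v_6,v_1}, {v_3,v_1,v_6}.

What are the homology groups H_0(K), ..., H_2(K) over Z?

Fix the vertex order v_0 < v_1 < v_2 < v_3 < v_4 < v_5 < v_6 and write every simplex with vertices in increasing order. Then dim K = 2 and the simplices of K are:

  0-simplices (7): [v_0], [v_1], [v_2], [v_3], [v_4], [v_5], [v_6]
  1-simplices (18): (18 of them)
  2-simplices (12): (12 of them)

giving chain groups C_0 ≅ Z^7, C_1 ≅ Z^18, C_2 ≅ Z^12.

∂_1: C_1 → C_0 sends each edge [p,q] (with p < q) to q − p.
This gives a 7×18 integer matrix of rank 6; reducing to Smith normal form yields diagonal entries (1,1,1,1,1,1).

∂_2: C_2 → C_1 maps a triangle to the signed sum of its edges. For instance
  ∂[v_0,v_2,v_4] = [v_2,v_4] − [v_0,v_4] + [v_0,v_2],
  ∂[v_0,v_3,v_5] = [v_3,v_5] − [v_0,v_5] + [v_0,v_3].
The 18×12 boundary matrix has rank 12 and Smith normal form diag(1,1,1,1,1,1,1,1,1,1,1,2).

From H_k ≅ ker(∂_k) / im(∂_{k+1}) we obtain:

  H_0: rank C_0 − rank ∂_1 = 7 − 6 = 1, and the invariant factors of ∂_1 are all 1, so H_0 = Z.
  H_1: rank ker ∂_1 − rank ∂_2 = (18 − 6) − 12 = 0, and ∂_2 has invariant factor 2 > 1, so H_1 = Z_2.
  H_2: rank ker ∂_2 − rank ∂_3 = (12 − 12) − 0 = 0, and there is no ∂_3, so H_2 = 0.

H_0 = Z,  H_1 = Z_2,  H_2 = 0.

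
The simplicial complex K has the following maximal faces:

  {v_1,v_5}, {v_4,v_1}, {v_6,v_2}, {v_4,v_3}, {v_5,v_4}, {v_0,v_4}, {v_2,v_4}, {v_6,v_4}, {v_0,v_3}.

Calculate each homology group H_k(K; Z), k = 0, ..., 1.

H_0 = Z,  H_1 = Z^3.

Fix the vertex order v_0 < v_1 < v_2 < v_3 < v_4 < v_5 < v_6 and write every simplex with vertices in increasing order. Then dim K = 1 and the simplices of K are:

  0-simplices (7): [v_0], [v_1], [v_2], [v_3], [v_4], [v_5], [v_6]
  1-simplices (9): [v_0,v_3], [v_0,v_4], [v_1,v_4], [v_1,v_5], [v_2,v_4], [v_2,v_6], [v_3,v_4], [v_4,v_5], [v_4,v_6]

so the chain groups are C_0 ≅ Z^7, C_1 ≅ Z^9.

∂_1: C_1 → C_0 maps an edge to its endpoints' difference, ∂[p,q] = q − p.
The 7×9 boundary matrix has rank 6 and Smith normal form diag(1,1,1,1,1,1).

Now H_k = ker ∂_k / im ∂_{k+1}, so:

  H_0: rank C_0 − rank ∂_1 = 7 − 6 = 1, and the invariant factors of ∂_1 are all 1, so H_0 ≅ Z.
  H_1: rank ker ∂_1 − rank ∂_2 = (9 − 6) − 0 = 3, and there is no ∂_2, so H_1 ≅ Z^3.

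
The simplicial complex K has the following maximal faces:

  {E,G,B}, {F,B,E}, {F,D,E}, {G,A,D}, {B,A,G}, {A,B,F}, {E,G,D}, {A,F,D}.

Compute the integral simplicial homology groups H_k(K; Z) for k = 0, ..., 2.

H_0 ≅ Z,  H_1 = 0,  H_2 ≅ Z.

Order the vertices as A < B < D < E < F < G. Listing each simplex with vertices in this order, K has dimension 2 with simplices:

  0-simplices (6): A, B, D, E, F, G
  1-simplices (12): AB, AD, AF, AG, BE, BF, BG, DE, DF, DG, EF, EG
  2-simplices (8): ABF, ABG, ADF, ADG, BEF, BEG, DEF, DEG

giving chain groups C_0 ≅ Z^6, C_1 ≅ Z^12, C_2 ≅ Z^8.

The boundary map ∂_1: C_1 → C_0 is given by ∂[p,q] = [q] − [p]. For instance
  ∂BE = E − B.
The 6×12 boundary matrix has rank 5 and Smith normal form diag(1,1,1,1,1).

Boundary ∂_2: C_2 → C_1 maps a triangle to the signed sum of its edges. For instance
  ∂DEF = EF − DF + DE,
  ∂ABF = BF − AF + AB.
This gives a 12×8 integer matrix of rank 7; reducing to Smith normal form yields diagonal entries (1,1,1,1,1,1,1).

Computing H_k = (kernel of ∂_k) / (image of ∂_{k+1}):

  H_0: rank C_0 − rank ∂_1 = 6 − 5 = 1, and the invariant factors of ∂_1 are all 1, so H_0 = Z.
  H_1: rank ker ∂_1 − rank ∂_2 = (12 − 5) − 7 = 0, and the invariant factors of ∂_2 are all 1, so H_1 = 0.
  H_2: rank ker ∂_2 − rank ∂_3 = (8 − 7) − 0 = 1, and there is no ∂_3, so H_2 = Z.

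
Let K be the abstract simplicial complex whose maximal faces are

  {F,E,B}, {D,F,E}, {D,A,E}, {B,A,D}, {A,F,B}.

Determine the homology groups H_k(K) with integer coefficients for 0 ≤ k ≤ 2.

H_0 ≅ Z,  H_1 ≅ Z,  H_2 = 0.

Take the total order A < B < D < E < F on the vertex set. Then K (dimension 2) consists of the simplices:

  0-simplices (5): A, B, D, E, F
  1-simplices (10): AB, AD, AE, AF, BD, BE, BF, DE, DF, EF
  2-simplices (5): ABD, ABF, ADE, BEF, DEF

so the chain groups are C_0 ≅ Z^5, C_1 ≅ Z^10, C_2 ≅ Z^5.

∂_1: C_1 → C_0 is given by ∂[p,q] = [q] − [p]. For instance
  ∂AF = F − A.
The resulting 5×10 matrix has rank 4, and its Smith normal form has invariant factors (1,1,1,1).

∂_2: C_2 → C_1 maps a triangle to the signed sum of its edges. For instance
  ∂ABF = BF − AF + AB,
  ∂BEF = EF − BF + BE.
The resulting 10×5 matrix has rank 5, and its Smith normal form has invariant factors (1,1,1,1,1).

Reading off H_k = ker ∂_k / im ∂_{k+1}:

  H_0: rank C_0 − rank ∂_1 = 5 − 4 = 1, and the invariant factors of ∂_1 are all 1, so H_0 = Z.
  H_1: rank ker ∂_1 − rank ∂_2 = (10 − 4) − 5 = 1, and the invariant factors of ∂_2 are all 1, so H_1 = Z.
  H_2: rank ker ∂_2 − rank ∂_3 = (5 − 5) − 0 = 0, and there is no ∂_3, so H_2 = 0.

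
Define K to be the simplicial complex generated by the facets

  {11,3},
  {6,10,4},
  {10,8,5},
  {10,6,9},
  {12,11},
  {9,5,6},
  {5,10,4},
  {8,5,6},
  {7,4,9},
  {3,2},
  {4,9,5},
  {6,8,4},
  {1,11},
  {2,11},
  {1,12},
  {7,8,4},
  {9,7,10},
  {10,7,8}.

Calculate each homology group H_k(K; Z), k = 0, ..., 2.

We work with the vertex ordering 1 < 2 < 3 < 4 < 5 < 6 < 7 < 8 < 9 < 10 < 11 < 12. The simplices of K, each written with vertices in increasing order, are:

  0-simplices (12): [1], [2], [3], [4], [5], [6], [7], [8], [9], [10], [11], [12]
  1-simplices (24): (24 of them)
  2-simplices (12): [4,5,9], [4,5,10], [4,6,8], [4,6,10], [4,7,8], [4,7,9], [5,6,8], [5,6,9], [5,8,10], [6,9,10], [7,8,10], [7,9,10]

so the chain groups are C_0 ≅ Z^12, C_1 ≅ Z^24, C_2 ≅ Z^12.

The boundary map ∂_1: C_1 → C_0 sends each edge [p,q] (with p < q) to q − p. For instance
  ∂[8,10] = [10] − [8].
The resulting 12×24 matrix has rank 10, and its Smith normal form has invariant factors (1,1,1,1,1,1,1,1,1,1).

Boundary ∂_2: C_2 → C_1 sends each 2-simplex [p,q,r] to [q,r] − [p,r] + [p,q]. For instance
  ∂[4,7,9] = [7,9] − [4,9] + [4,7],
  ∂[5,8,10] = [8,10] − [5,10] + [5,8].
This gives a 24×12 integer matrix of rank 12; reducing to Smith normal form yields diagonal entries (1,1,1,1,1,1,1,1,1,1,1,2).

Now H_k = ker ∂_k / im ∂_{k+1}, so:

  H_0: rank C_0 − rank ∂_1 = 12 − 10 = 2, and the invariant factors of ∂_1 are all 1, so H_0 = Z^2.
  H_1: rank ker ∂_1 − rank ∂_2 = (24 − 10) − 12 = 2, and ∂_2 has invariant factor 2 > 1, so H_1 = Z^2 ⊕ Z/2.
  H_2: rank ker ∂_2 − rank ∂_3 = (12 − 12) − 0 = 0, and there is no ∂_3, so H_2 = 0.

As a check, the Euler characteristic is 12 − 24 + 12 = 0, which agrees with 2 − 2 + 0 = 0.
(K is a triangulation of the disjoint union of the real projective plane RP^2 and a wedge of 2 circles.)

H_0 = Z^2,  H_1 = Z^2 ⊕ Z/2,  H_2 = 0.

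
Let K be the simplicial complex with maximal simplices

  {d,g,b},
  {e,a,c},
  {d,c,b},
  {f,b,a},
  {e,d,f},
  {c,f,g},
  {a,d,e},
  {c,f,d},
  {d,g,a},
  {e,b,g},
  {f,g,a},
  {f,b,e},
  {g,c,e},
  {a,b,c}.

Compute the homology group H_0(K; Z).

H_0 = Z.

Take the total order a < b < c < d < e < f < g on the vertex set. Then K (dimension 2) consists of the simplices:

  0-simplices (7): a, b, c, d, e, f, g
  1-simplices (21): ab, ac, ad, ae, af, ag, bc, bd, be, bf, bg, cd, ce, cf, cg, de, df, dg, ef, eg, fg
  2-simplices (14): abc, abf, ace, ade, adg, afg, bcd, bdg, bef, beg, cdf, ceg, cfg, def

so the chain groups are C_0 ≅ Z^7, C_1 ≅ Z^21, C_2 ≅ Z^14.

Boundary ∂_1: C_1 → C_0 sends each edge [p,q] (with p < q) to q − p.
This gives a 7×21 integer matrix of rank 6; reducing to Smith normal form yields diagonal entries (1,1,1,1,1,1).

The boundary map ∂_2: C_2 → C_1 sends each 2-simplex [p,q,r] to [q,r] − [p,r] + [p,q]. For instance
  ∂adg = dg − ag + ad,
  ∂def = ef − df + de.
This gives a 21×14 integer matrix of rank 13; reducing to Smith normal form yields diagonal entries (1,1,1,1,1,1,1,1,1,1,1,1,1).

From H_k ≅ ker(∂_k) / im(∂_{k+1}) we obtain:

  H_0: rank C_0 − rank ∂_1 = 7 − 6 = 1, and the invariant factors of ∂_1 are all 1, so H_0 = Z.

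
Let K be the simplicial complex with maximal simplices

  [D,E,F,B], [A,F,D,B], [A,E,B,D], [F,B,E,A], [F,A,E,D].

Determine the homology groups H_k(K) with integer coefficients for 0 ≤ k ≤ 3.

Order the vertices as A < B < D < E < F. Listing each simplex with vertices in this order, K has dimension 3 with simplices:

  0-simplices (5): A, B, D, E, F
  1-simplices (10): AB, AD, AE, AF, BD, BE, BF, DE, DF, EF
  2-simplices (10): ABD, ABE, ABF, ADE, ADF, AEF, BDE, BDF, BEF, DEF
  3-simplices (5): ABDE, ABDF, ABEF, ADEF, BDEF

so the chain groups are C_0 ≅ Z^5, C_1 ≅ Z^10, C_2 ≅ Z^10, C_3 ≅ Z^5.

Boundary ∂_1: C_1 → C_0 sends each edge [p,q] (with p < q) to q − p.
As a 5×10 matrix over Z this has rank 4, with invariant factors (1,1,1,1).

∂_2: C_2 → C_1 acts by ∂[p,q,r] = [q,r] − [p,r] + [p,q]. For instance
  ∂ADF = DF − AF + AD,
  ∂ABF = BF − AF + AB.
As a 10×10 matrix over Z this has rank 6, with invariant factors (1,1,1,1,1,1).

∂_3: C_3 → C_2 sends each 3-simplex σ to the alternating sum Σ_i (−1)^i (σ with its i-th vertex removed). For instance
  ∂ABDF = BDF − ADF + ABF − ABD,
  ∂BDEF = DEF − BEF + BDF − BDE.
The resulting 10×5 matrix has rank 4, and its Smith normal form has invariant factors (1,1,1,1).

Now H_k = ker ∂_k / im ∂_{k+1}, so:

  H_0: rank C_0 − rank ∂_1 = 5 − 4 = 1, and the invariant factors of ∂_1 are all 1, so H_0 ≅ Z.
  H_1: rank ker ∂_1 − rank ∂_2 = (10 − 4) − 6 = 0, and the invariant factors of ∂_2 are all 1, so H_1 ≅ 0.
  H_2: rank ker ∂_2 − rank ∂_3 = (10 − 6) − 4 = 0, and the invariant factors of ∂_3 are all 1, so H_2 ≅ 0.
  H_3: rank ker ∂_3 − rank ∂_4 = (5 − 4) − 0 = 1, and there is no ∂_4, so H_3 ≅ Z.

H_0 ≅ Z,  H_1 = 0,  H_2 = 0,  H_3 ≅ Z.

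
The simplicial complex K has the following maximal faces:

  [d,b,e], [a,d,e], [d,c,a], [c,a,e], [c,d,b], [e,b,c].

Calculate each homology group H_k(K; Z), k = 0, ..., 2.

H_0 = Z,  H_1 = 0,  H_2 = Z.

Order the vertices as a < b < c < d < e. Listing each simplex with vertices in this order, K has dimension 2 with simplices:

  0-simplices (5): a, b, c, d, e
  1-simplices (9): ac, ad, ae, bc, bd, be, cd, ce, de
  2-simplices (6): acd, ace, ade, bcd, bce, bde

giving chain groups C_0 ≅ Z^5, C_1 ≅ Z^9, C_2 ≅ Z^6.

The boundary map ∂_1: C_1 → C_0 is given by ∂[p,q] = [q] − [p]. For instance
  ∂bd = d − b.
The resulting 5×9 matrix has rank 4, and its Smith normal form has invariant factors (1,1,1,1).

The boundary map ∂_2: C_2 → C_1 sends each 2-simplex [p,q,r] to [q,r] − [p,r] + [p,q]. For instance
  ∂ade = de − ae + ad,
  ∂bcd = cd − bd + bc.
The 9×6 boundary matrix has rank 5 and Smith normal form diag(1,1,1,1,1).

Computing H_k = (kernel of ∂_k) / (image of ∂_{k+1}):

  H_0: rank C_0 − rank ∂_1 = 5 − 4 = 1, and the invariant factors of ∂_1 are all 1, so H_0 = Z.
  H_1: rank ker ∂_1 − rank ∂_2 = (9 − 4) − 5 = 0, and the invariant factors of ∂_2 are all 1, so H_1 = 0.
  H_2: rank ker ∂_2 − rank ∂_3 = (6 − 5) − 0 = 1, and there is no ∂_3, so H_2 = Z.

As a check, the Euler characteristic is 5 − 9 + 6 = 2, which agrees with 1 − 0 + 1 = 2.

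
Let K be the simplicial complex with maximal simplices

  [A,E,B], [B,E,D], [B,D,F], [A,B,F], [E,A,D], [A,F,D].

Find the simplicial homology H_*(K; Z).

H_0 = Z,  H_1 = 0,  H_2 = Z.

Order the vertices as A < B < D < E < F. Listing each simplex with vertices in this order, K has dimension 2 with simplices:

  0-simplices (5): A, B, D, E, F
  1-simplices (9): AB, AD, AE, AF, BD, BE, BF, DE, DF
  2-simplices (6): ABE, ABF, ADE, ADF, BDE, BDF

Hence C_0 ≅ Z^5, C_1 ≅ Z^9, C_2 ≅ Z^6.

∂_1: C_1 → C_0 maps an edge to its endpoints' difference, ∂[p,q] = q − p.
As a 5×9 matrix over Z this has rank 4, with invariant factors (1,1,1,1).

∂_2: C_2 → C_1 acts by ∂[p,q,r] = [q,r] − [p,r] + [p,q]. For instance
  ∂ABE = BE − AE + AB,
  ∂ADF = DF − AF + AD.
As a 9×6 matrix over Z this has rank 5, with invariant factors (1,1,1,1,1).

Computing H_k = (kernel of ∂_k) / (image of ∂_{k+1}):

  H_0: rank C_0 − rank ∂_1 = 5 − 4 = 1, and the invariant factors of ∂_1 are all 1, so H_0 = Z.
  H_1: rank ker ∂_1 − rank ∂_2 = (9 − 4) − 5 = 0, and the invariant factors of ∂_2 are all 1, so H_1 = 0.
  H_2: rank ker ∂_2 − rank ∂_3 = (6 − 5) − 0 = 1, and there is no ∂_3, so H_2 = Z.

As a check, the Euler characteristic is 5 − 9 + 6 = 2, which agrees with 1 − 0 + 1 = 2.
(K is a triangulation of the 2-sphere S^2.)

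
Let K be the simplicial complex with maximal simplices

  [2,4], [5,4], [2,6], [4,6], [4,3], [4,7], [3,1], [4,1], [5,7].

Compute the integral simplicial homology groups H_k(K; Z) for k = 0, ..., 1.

Take the total order 1 < 2 < 3 < 4 < 5 < 6 < 7 on the vertex set. Then K (dimension 1) consists of the simplices:

  0-simplices (7): [1], [2], [3], [4], [5], [6], [7]
  1-simplices (9): [1,3], [1,4], [2,4], [2,6], [3,4], [4,5], [4,6], [4,7], [5,7]

Hence C_0 ≅ Z^7, C_1 ≅ Z^9.

∂_1: C_1 → C_0 maps an edge to its endpoints' difference, ∂[p,q] = q − p. For instance
  ∂[4,7] = [7] − [4].
As a 7×9 matrix over Z this has rank 6, with invariant factors (1,1,1,1,1,1).

Computing H_k = (kernel of ∂_k) / (image of ∂_{k+1}):

  H_0: rank C_0 − rank ∂_1 = 7 − 6 = 1, and the invariant factors of ∂_1 are all 1, so H_0 = Z.
  H_1: rank ker ∂_1 − rank ∂_2 = (9 − 6) − 0 = 3, and there is no ∂_2, so H_1 = Z^3.

H_0 ≅ Z,  H_1 ≅ Z^3.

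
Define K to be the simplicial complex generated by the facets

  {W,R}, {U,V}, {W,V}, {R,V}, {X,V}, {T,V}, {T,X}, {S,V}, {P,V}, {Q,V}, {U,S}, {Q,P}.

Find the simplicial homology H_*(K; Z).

H_0 ≅ Z,  H_1 ≅ Z^4.

We work with the vertex ordering P < Q < R < S < T < U < V < W < X. The simplices of K, each written with vertices in increasing order, are:

  0-simplices (9): P, Q, R, S, T, U, V, W, X
  1-simplices (12): PQ, PV, QV, RV, RW, SU, SV, TV, TX, UV, VW, VX

Hence C_0 ≅ Z^9, C_1 ≅ Z^12.

∂_1: C_1 → C_0 sends each edge [p,q] (with p < q) to q − p. For instance
  ∂RV = V − R.
The 9×12 boundary matrix has rank 8 and Smith normal form diag(1,1,1,1,1,1,1,1).

From H_k ≅ ker(∂_k) / im(∂_{k+1}) we obtain:

  H_0: rank C_0 − rank ∂_1 = 9 − 8 = 1, and the invariant factors of ∂_1 are all 1, so H_0 = Z.
  H_1: rank ker ∂_1 − rank ∂_2 = (12 − 8) − 0 = 4, and there is no ∂_2, so H_1 = Z^4.

As a check, the Euler characteristic is 9 − 12 = -3, which agrees with 1 − 4 = -3.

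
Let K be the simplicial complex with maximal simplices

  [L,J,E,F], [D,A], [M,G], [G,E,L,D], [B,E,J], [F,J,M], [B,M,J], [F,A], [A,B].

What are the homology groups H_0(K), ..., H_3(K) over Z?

H_0 ≅ Z,  H_1 ≅ Z^3,  H_2 = 0,  H_3 = 0.

Order the vertices as A < B < D < E < F < G < J < L < M. Listing each simplex with vertices in this order, K has dimension 3 with simplices:

  0-simplices (9): A, B, D, E, F, G, J, L, M
  1-simplices (20): AB, AD, AF, BE, BJ, BM, DE, DG, DL, EF, EG, EJ, EL, FJ, FL, FM, GL, GM, JL, JM
  2-simplices (11): BEJ, BJM, DEG, DEL, DGL, EFJ, EFL, EGL, EJL, FJL, FJM
  3-simplices (2): DEGL, EFJL

so the chain groups are C_0 ≅ Z^9, C_1 ≅ Z^20, C_2 ≅ Z^11, C_3 ≅ Z^2.

∂_1: C_1 → C_0 is given by ∂[p,q] = [q] − [p]. For instance
  ∂JL = L − J.
The 9×20 boundary matrix has rank 8 and Smith normal form diag(1,1,1,1,1,1,1,1).

The boundary map ∂_2: C_2 → C_1 maps a triangle to the signed sum of its edges. For instance
  ∂EGL = GL − EL + EG,
  ∂FJM = JM − FM + FJ.
The resulting 20×11 matrix has rank 9, and its Smith normal form has invariant factors (1,1,1,1,1,1,1,1,1).

Boundary ∂_3: C_3 → C_2 sends each 3-simplex σ to the alternating sum Σ_i (−1)^i (σ with its i-th vertex removed). For instance
  ∂EFJL = FJL − EJL + EFL − EFJ,
  ∂DEGL = EGL − DGL + DEL − DEG.
The resulting 11×2 matrix has rank 2, and its Smith normal form has invariant factors (1,1).

Now H_k = ker ∂_k / im ∂_{k+1}, so:

  H_0: rank C_0 − rank ∂_1 = 9 − 8 = 1, and the invariant factors of ∂_1 are all 1, so H_0 ≅ Z.
  H_1: rank ker ∂_1 − rank ∂_2 = (20 − 8) − 9 = 3, and the invariant factors of ∂_2 are all 1, so H_1 ≅ Z^3.
  H_2: rank ker ∂_2 − rank ∂_3 = (11 − 9) − 2 = 0, and the invariant factors of ∂_3 are all 1, so H_2 ≅ 0.
  H_3: rank ker ∂_3 − rank ∂_4 = (2 − 2) − 0 = 0, and there is no ∂_4, so H_3 ≅ 0.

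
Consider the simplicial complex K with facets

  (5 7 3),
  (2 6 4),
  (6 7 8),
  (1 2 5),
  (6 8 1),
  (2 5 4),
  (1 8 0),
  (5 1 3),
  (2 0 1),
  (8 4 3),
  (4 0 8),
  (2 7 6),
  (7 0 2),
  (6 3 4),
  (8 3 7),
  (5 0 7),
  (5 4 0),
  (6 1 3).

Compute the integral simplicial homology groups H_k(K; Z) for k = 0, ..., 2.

H_0 ≅ Z,  H_1 ≅ Z ⊕ Z/2,  H_2 = 0.

Take the total order 0 < 1 < 2 < 3 < 4 < 5 < 6 < 7 < 8 on the vertex set. Then K (dimension 2) consists of the simplices:

  0-simplices (9): [0], [1], [2], [3], [4], [5], [6], [7], [8]
  1-simplices (27): (27 of them)
  2-simplices (18): [0,1,2], [0,1,8], [0,2,7], [0,4,5], [0,4,8], [0,5,7], [1,2,5], [1,3,5], [1,3,6], [1,6,8], [2,4,5], [2,4,6], [2,6,7], [3,4,6], [3,4,8], [3,5,7], [3,7,8], [6,7,8]

Hence C_0 ≅ Z^9, C_1 ≅ Z^27, C_2 ≅ Z^18.

Boundary ∂_1: C_1 → C_0 is given by ∂[p,q] = [q] − [p]. For instance
  ∂[0,8] = [8] − [0].
The resulting 9×27 matrix has rank 8, and its Smith normal form has invariant factors (1,1,1,1,1,1,1,1).

∂_2: C_2 → C_1 acts by ∂[p,q,r] = [q,r] − [p,r] + [p,q]. For instance
  ∂[3,4,8] = [4,8] − [3,8] + [3,4],
  ∂[1,2,5] = [2,5] − [1,5] + [1,2].
The 27×18 boundary matrix has rank 18 and Smith normal form diag(1,1,1,1,1,1,1,1,1,1,1,1,1,1,1,1,1,2).

Now H_k = ker ∂_k / im ∂_{k+1}, so:

  H_0: rank C_0 − rank ∂_1 = 9 − 8 = 1, and the invariant factors of ∂_1 are all 1, so H_0 ≅ Z.
  H_1: rank ker ∂_1 − rank ∂_2 = (27 − 8) − 18 = 1, and ∂_2 has invariant factor 2 > 1, so H_1 ≅ Z ⊕ Z/2.
  H_2: rank ker ∂_2 − rank ∂_3 = (18 − 18) − 0 = 0, and there is no ∂_3, so H_2 ≅ 0.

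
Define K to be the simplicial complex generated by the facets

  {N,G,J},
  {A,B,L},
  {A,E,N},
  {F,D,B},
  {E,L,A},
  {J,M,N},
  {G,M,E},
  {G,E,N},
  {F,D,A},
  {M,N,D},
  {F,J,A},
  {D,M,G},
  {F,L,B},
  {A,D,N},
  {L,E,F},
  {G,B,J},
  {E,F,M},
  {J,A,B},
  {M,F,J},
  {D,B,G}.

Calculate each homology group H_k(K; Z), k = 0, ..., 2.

H_0 ≅ Z,  H_1 ≅ Z ⊕ Z_2,  H_2 = 0.

We work with the vertex ordering A < B < D < E < F < G < J < L < M < N. The simplices of K, each written with vertices in increasing order, are:

  0-simplices (10): A, B, D, E, F, G, J, L, M, N
  1-simplices (30): AB, AD, AE, AF, AJ, AL, AN, BD, BF, BG, BJ, BL, DF, DG, DM, DN, EF, EG, EL, EM, EN, FJ, FL, FM, GJ, GM, GN, JM, JN, MN
  2-simplices (20): ABJ, ABL, ADF, ADN, AEL, AEN, AFJ, BDF, BDG, BFL, BGJ, DGM, DMN, EFL, EFM, EGM, EGN, FJM, GJN, JMN

Hence C_0 ≅ Z^10, C_1 ≅ Z^30, C_2 ≅ Z^20.

∂_1: C_1 → C_0 sends each edge [p,q] (with p < q) to q − p. For instance
  ∂AD = D − A.
The 10×30 boundary matrix has rank 9 and Smith normal form diag(1,1,1,1,1,1,1,1,1).

The boundary map ∂_2: C_2 → C_1 acts by ∂[p,q,r] = [q,r] − [p,r] + [p,q]. For instance
  ∂DGM = GM − DM + DG,
  ∂ABJ = BJ − AJ + AB.
As a 30×20 matrix over Z this has rank 20, with invariant factors (1,1,1,1,1,1,1,1,1,1,1,1,1,1,1,1,1,1,1,2).

From H_k ≅ ker(∂_k) / im(∂_{k+1}) we obtain:

  H_0: rank C_0 − rank ∂_1 = 10 − 9 = 1, and the invariant factors of ∂_1 are all 1, so H_0 = Z.
  H_1: rank ker ∂_1 − rank ∂_2 = (30 − 9) − 20 = 1, and ∂_2 has invariant factor 2 > 1, so H_1 = Z ⊕ Z_2.
  H_2: rank ker ∂_2 − rank ∂_3 = (20 − 20) − 0 = 0, and there is no ∂_3, so H_2 = 0.

As a check, the Euler characteristic is 10 − 30 + 20 = 0, which agrees with 1 − 1 + 0 = 0.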